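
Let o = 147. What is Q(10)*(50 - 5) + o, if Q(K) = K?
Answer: 597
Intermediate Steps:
Q(10)*(50 - 5) + o = 10*(50 - 5) + 147 = 10*45 + 147 = 450 + 147 = 597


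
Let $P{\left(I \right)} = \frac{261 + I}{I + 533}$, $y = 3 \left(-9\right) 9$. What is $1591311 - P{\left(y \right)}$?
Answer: $\frac{230740086}{145} \approx 1.5913 \cdot 10^{6}$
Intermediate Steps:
$y = -243$ ($y = \left(-27\right) 9 = -243$)
$P{\left(I \right)} = \frac{261 + I}{533 + I}$
$1591311 - P{\left(y \right)} = 1591311 - \frac{261 - 243}{533 - 243} = 1591311 - \frac{1}{290} \cdot 18 = 1591311 - \frac{9}{145} = \frac{230740086}{145}$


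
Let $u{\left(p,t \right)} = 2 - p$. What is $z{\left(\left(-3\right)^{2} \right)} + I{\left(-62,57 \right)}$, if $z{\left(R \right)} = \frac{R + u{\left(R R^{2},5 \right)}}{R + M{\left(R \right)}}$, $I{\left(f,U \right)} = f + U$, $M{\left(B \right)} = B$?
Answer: $- \frac{404}{9} \approx -44.889$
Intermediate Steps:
$I{\left(f,U \right)} = U + f$
$z{\left(R \right)} = \frac{2 + R - R^{3}}{2 R}$ ($z{\left(R \right)} = \frac{R - \left(-2 + R R^{2}\right)}{R + R} = \frac{R - \left(-2 + R^{3}\right)}{2 R} = \left(2 + R - R^{3}\right) \frac{1}{2 R} = \frac{2 + R - R^{3}}{2 R}$)
$z{\left(\left(-3\right)^{2} \right)} + I{\left(-62,57 \right)} = \frac{2 + \left(-3\right)^{2} - \left(\left(-3\right)^{2}\right)^{3}}{2 \left(-3\right)^{2}} + \left(57 - 62\right) = \frac{2 + 9 - 9^{3}}{2 \cdot 9} - 5 = \frac{1}{2} \cdot \frac{1}{9} \left(2 + 9 - 729\right) - 5 = \frac{1}{2} \cdot \frac{1}{9} \left(-718\right) - 5 = - \frac{359}{9} - 5 = - \frac{404}{9}$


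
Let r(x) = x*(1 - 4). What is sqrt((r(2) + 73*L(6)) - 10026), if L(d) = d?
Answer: 3*I*sqrt(1066) ≈ 97.949*I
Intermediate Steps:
r(x) = -3*x (r(x) = x*(-3) = -3*x)
sqrt((r(2) + 73*L(6)) - 10026) = sqrt((-3*2 + 73*6) - 10026) = sqrt((-6 + 438) - 10026) = sqrt(432 - 10026) = sqrt(-9594) = 3*I*sqrt(1066)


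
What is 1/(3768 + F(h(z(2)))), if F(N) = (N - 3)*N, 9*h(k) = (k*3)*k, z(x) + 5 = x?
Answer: 1/3768 ≈ 0.00026539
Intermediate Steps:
z(x) = -5 + x
h(k) = k**2/3 (h(k) = ((k*3)*k)/9 = ((3*k)*k)/9 = (3*k**2)/9 = k**2/3)
F(N) = N*(-3 + N) (F(N) = (-3 + N)*N = N*(-3 + N))
1/(3768 + F(h(z(2)))) = 1/(3768 + ((-5 + 2)**2/3)*(-3 + (-5 + 2)**2/3)) = 1/(3768 + ((1/3)*(-3)**2)*(-3 + (1/3)*(-3)**2)) = 1/(3768 + ((1/3)*9)*(-3 + (1/3)*9)) = 1/(3768 + 3*(-3 + 3)) = 1/(3768 + 3*0) = 1/(3768 + 0) = 1/3768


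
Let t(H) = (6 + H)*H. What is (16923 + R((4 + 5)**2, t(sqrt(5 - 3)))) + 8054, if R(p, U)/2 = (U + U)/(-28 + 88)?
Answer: 374657/15 + 2*sqrt(2)/5 ≈ 24978.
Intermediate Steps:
t(H) = H*(6 + H)
R(p, U) = U/15 (R(p, U) = 2*((U + U)/(-28 + 88)) = 2*((2*U)/60) = 2*((2*U)*(1/60)) = 2*(U/30) = U/15)
(16923 + R((4 + 5)**2, t(sqrt(5 - 3)))) + 8054 = (16923 + (sqrt(5 - 3)*(6 + sqrt(5 - 3)))/15) + 8054 = (16923 + (sqrt(2)*(6 + sqrt(2)))/15) + 8054 = (16923 + sqrt(2)*(6 + sqrt(2))/15) + 8054 = 24977 + sqrt(2)*(6 + sqrt(2))/15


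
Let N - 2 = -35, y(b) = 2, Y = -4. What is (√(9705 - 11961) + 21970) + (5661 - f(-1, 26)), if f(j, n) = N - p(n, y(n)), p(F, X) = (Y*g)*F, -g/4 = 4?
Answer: 29328 + 4*I*√141 ≈ 29328.0 + 47.497*I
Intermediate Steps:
g = -16 (g = -4*4 = -16)
p(F, X) = 64*F (p(F, X) = (-4*(-16))*F = 64*F)
N = -33 (N = 2 - 35 = -33)
f(j, n) = -33 - 64*n
(√(9705 - 11961) + 21970) + (5661 - f(-1, 26)) = (√(9705 - 11961) + 21970) + (5661 - (-33 - 64*26)) = (√(-2256) + 21970) + (5661 - (-33 - 1664)) = (4*I*√141 + 21970) + (5661 - 1*(-1697)) = (21970 + 4*I*√141) + (5661 + 1697) = (21970 + 4*I*√141) + 7358 = 29328 + 4*I*√141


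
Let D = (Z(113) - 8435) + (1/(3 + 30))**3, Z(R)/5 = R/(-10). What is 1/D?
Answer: -71874/610318069 ≈ -0.00011776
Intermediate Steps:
Z(R) = -R/2 (Z(R) = 5*(R/(-10)) = 5*(R*(-1/10)) = 5*(-R/10) = -R/2)
D = -610318069/71874 (D = (-1/2*113 - 8435) + (1/(3 + 30))**3 = (-113/2 - 8435) + (1/33)**3 = -16983/2 + (1/33)**3 = -16983/2 + 1/35937 = -610318069/71874 ≈ -8491.5)
1/D = 1/(-610318069/71874) = -71874/610318069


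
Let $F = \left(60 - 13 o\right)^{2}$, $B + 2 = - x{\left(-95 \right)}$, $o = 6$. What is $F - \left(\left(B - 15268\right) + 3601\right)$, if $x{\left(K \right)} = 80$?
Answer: $12073$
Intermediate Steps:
$B = -82$ ($B = -2 - 80 = -82$)
$F = 324$ ($F = \left(60 - 78\right)^{2} = \left(-18\right)^{2} = 324$)
$F - \left(\left(B - 15268\right) + 3601\right) = 324 - \left(\left(-82 - 15268\right) + 3601\right) = 324 - \left(-15350 + 3601\right) = 324 - -11749 = 324 + 11749 = 12073$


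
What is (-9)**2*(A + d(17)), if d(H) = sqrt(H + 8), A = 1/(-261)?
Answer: 11736/29 ≈ 404.69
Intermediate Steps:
A = -1/261 ≈ -0.0038314
d(H) = sqrt(8 + H)
(-9)**2*(A + d(17)) = (-9)**2*(-1/261 + sqrt(8 + 17)) = 81*(-1/261 + sqrt(25)) = 81*(-1/261 + 5) = 81*(1304/261) = 11736/29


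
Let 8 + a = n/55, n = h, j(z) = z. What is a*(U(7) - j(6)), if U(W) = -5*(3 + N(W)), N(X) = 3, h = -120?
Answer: 4032/11 ≈ 366.55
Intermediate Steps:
U(W) = -30 (U(W) = -5*(3 + 3) = -5*6 = -30)
n = -120
a = -112/11 (a = -8 - 120/55 = -8 - 120*1/55 = -8 - 24/11 = -112/11 ≈ -10.182)
a*(U(7) - j(6)) = -112*(-30 - 1*6)/11 = -112*(-30 - 6)/11 = -112/11*(-36) = 4032/11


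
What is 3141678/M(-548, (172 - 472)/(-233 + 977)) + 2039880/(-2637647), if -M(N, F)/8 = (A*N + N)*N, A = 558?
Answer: -1373881418966553/1771126532322368 ≈ -0.77571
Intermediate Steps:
M(N, F) = -4472*N**2 (M(N, F) = -8*(558*N + N)*N = -8*559*N*N = -4472*N**2)
3141678/M(-548, (172 - 472)/(-233 + 977)) + 2039880/(-2637647) = 3141678/((-4472*(-548)**2)) + 2039880/(-2637647) = 3141678/((-4472*300304)) + 2039880*(-1/2637647) = 3141678/(-1342959488) - 2039880/2637647 = 3141678*(-1/1342959488) - 2039880/2637647 = -1570839/671479744 - 2039880/2637647 = -1373881418966553/1771126532322368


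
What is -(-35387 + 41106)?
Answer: -5719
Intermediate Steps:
-(-35387 + 41106) = -1*5719 = -5719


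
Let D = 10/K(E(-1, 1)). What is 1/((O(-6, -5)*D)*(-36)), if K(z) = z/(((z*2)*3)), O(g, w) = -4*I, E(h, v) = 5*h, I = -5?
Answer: -1/43200 ≈ -2.3148e-5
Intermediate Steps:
O(g, w) = 20 (O(g, w) = -4*(-5) = 20)
K(z) = 1/6 (K(z) = z/(((2*z)*3)) = z/((6*z)) = z*(1/(6*z)) = 1/6)
D = 60 (D = 10/(1/6) = 10*6 = 60)
1/((O(-6, -5)*D)*(-36)) = 1/((20*60)*(-36)) = 1/(1200*(-36)) = 1/(-43200) = -1/43200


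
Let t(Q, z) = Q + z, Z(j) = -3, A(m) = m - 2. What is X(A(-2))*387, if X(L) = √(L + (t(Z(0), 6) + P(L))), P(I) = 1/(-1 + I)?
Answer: 387*I*√30/5 ≈ 423.94*I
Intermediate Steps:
A(m) = -2 + m
X(L) = √(3 + L + 1/(-1 + L)) (X(L) = √(L + ((-3 + 6) + 1/(-1 + L))) = √(L + (3 + 1/(-1 + L))) = √(3 + L + 1/(-1 + L)))
X(A(-2))*387 = √((1 + (-1 + (-2 - 2))*(3 + (-2 - 2)))/(-1 + (-2 - 2)))*387 = √((1 + (-1 - 4)*(3 - 4))/(-1 - 4))*387 = √((1 - 5*(-1))/(-5))*387 = √(-(1 + 5)/5)*387 = √(-⅕*6)*387 = √(-6/5)*387 = (I*√30/5)*387 = 387*I*√30/5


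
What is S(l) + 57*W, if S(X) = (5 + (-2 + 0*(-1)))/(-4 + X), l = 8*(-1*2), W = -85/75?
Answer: -259/4 ≈ -64.750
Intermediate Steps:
W = -17/15 (W = -85*1/75 = -17/15 ≈ -1.1333)
l = -16 (l = 8*(-2) = -16)
S(X) = 3/(-4 + X) (S(X) = (5 + (-2 + 0))/(-4 + X) = (5 - 2)/(-4 + X) = 3/(-4 + X))
S(l) + 57*W = 3/(-4 - 16) + 57*(-17/15) = 3/(-20) - 323/5 = 3*(-1/20) - 323/5 = -3/20 - 323/5 = -259/4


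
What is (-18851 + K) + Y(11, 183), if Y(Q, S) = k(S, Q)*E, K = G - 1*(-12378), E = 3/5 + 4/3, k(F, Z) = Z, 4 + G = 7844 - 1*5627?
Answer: -63581/15 ≈ -4238.7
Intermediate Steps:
G = 2213 (G = -4 + (7844 - 1*5627) = -4 + (7844 - 5627) = -4 + 2217 = 2213)
E = 29/15 (E = 3*(1/5) + 4*(1/3) = 3/5 + 4/3 = 29/15 ≈ 1.9333)
K = 14591 (K = 2213 - 1*(-12378) = 2213 + 12378 = 14591)
Y(Q, S) = 29*Q/15 (Y(Q, S) = Q*(29/15) = 29*Q/15)
(-18851 + K) + Y(11, 183) = (-18851 + 14591) + (29/15)*11 = -4260 + 319/15 = -63581/15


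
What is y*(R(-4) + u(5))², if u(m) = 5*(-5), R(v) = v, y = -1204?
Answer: -1012564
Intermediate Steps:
u(m) = -25
y*(R(-4) + u(5))² = -1204*(-4 - 25)² = -1204*(-29)² = -1204*841 = -1012564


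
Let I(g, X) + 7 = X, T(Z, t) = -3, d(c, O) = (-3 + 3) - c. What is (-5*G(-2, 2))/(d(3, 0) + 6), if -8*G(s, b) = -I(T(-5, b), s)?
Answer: 15/8 ≈ 1.8750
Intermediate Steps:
d(c, O) = -c (d(c, O) = 0 - c = -c)
I(g, X) = -7 + X
G(s, b) = -7/8 + s/8 (G(s, b) = -(-1)*(-7 + s)/8 = -(7 - s)/8 = -7/8 + s/8)
(-5*G(-2, 2))/(d(3, 0) + 6) = (-5*(-7/8 + (⅛)*(-2)))/(-1*3 + 6) = (-5*(-7/8 - ¼))/(-3 + 6) = -5*(-9/8)/3 = (45/8)*(⅓) = 15/8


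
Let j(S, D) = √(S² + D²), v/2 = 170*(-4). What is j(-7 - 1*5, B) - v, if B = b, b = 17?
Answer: 1360 + √433 ≈ 1380.8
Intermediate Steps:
v = -1360 (v = 2*(170*(-4)) = 2*(-680) = -1360)
B = 17
j(S, D) = √(D² + S²)
j(-7 - 1*5, B) - v = √(17² + (-7 - 1*5)²) - 1*(-1360) = √(289 + (-7 - 5)²) + 1360 = √(289 + (-12)²) + 1360 = √(289 + 144) + 1360 = √433 + 1360 = 1360 + √433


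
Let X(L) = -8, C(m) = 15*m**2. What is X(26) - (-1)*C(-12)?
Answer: 2152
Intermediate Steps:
X(26) - (-1)*C(-12) = -8 - (-1)*15*(-12)**2 = -8 - (-1)*15*144 = -8 - (-1)*2160 = -8 - 1*(-2160) = -8 + 2160 = 2152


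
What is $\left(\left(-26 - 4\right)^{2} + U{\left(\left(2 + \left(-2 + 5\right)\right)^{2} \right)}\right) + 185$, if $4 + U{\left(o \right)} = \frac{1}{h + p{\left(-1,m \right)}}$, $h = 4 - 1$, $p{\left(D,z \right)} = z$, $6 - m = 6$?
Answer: $\frac{3244}{3} \approx 1081.3$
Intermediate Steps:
$m = 0$ ($m = 6 - 6 = 0$)
$h = 3$
$U{\left(o \right)} = - \frac{11}{3}$ ($U{\left(o \right)} = -4 + \frac{1}{3 + 0} = -4 + \frac{1}{3} = - \frac{11}{3}$)
$\left(\left(-26 - 4\right)^{2} + U{\left(\left(2 + \left(-2 + 5\right)\right)^{2} \right)}\right) + 185 = \left(\left(-26 - 4\right)^{2} - \frac{11}{3}\right) + 185 = \left(\left(-30\right)^{2} - \frac{11}{3}\right) + 185 = \left(900 - \frac{11}{3}\right) + 185 = \frac{2689}{3} + 185 = \frac{3244}{3}$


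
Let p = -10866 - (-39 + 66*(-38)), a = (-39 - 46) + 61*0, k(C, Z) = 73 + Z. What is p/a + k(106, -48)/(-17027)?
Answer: 141645488/1447295 ≈ 97.869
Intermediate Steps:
a = -85 (a = -85 + 0 = -85)
p = -8319 (p = -10866 - (-39 - 2508) = -10866 - 1*(-2547) = -10866 + 2547 = -8319)
p/a + k(106, -48)/(-17027) = -8319/(-85) + (73 - 48)/(-17027) = -8319*(-1/85) + 25*(-1/17027) = 8319/85 - 25/17027 = 141645488/1447295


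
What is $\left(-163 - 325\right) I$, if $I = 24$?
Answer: $-11712$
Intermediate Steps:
$\left(-163 - 325\right) I = \left(-163 - 325\right) 24 = \left(-488\right) 24 = -11712$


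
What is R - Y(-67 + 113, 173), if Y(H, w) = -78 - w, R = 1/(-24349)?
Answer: 6111598/24349 ≈ 251.00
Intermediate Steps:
R = -1/24349 ≈ -4.1069e-5
R - Y(-67 + 113, 173) = -1/24349 - (-78 - 1*173) = -1/24349 - (-78 - 173) = -1/24349 - 1*(-251) = -1/24349 + 251 = 6111598/24349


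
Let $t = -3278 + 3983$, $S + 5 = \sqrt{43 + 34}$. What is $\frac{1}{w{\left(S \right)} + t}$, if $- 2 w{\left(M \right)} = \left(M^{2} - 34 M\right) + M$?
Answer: $\frac{1143}{582038} - \frac{43 \sqrt{77}}{582038} \approx 0.0013155$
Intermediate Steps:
$S = -5 + \sqrt{77}$ ($S = -5 + \sqrt{43 + 34} = -5 + \sqrt{77} \approx 3.775$)
$w{\left(M \right)} = - \frac{M^{2}}{2} + \frac{33 M}{2}$ ($w{\left(M \right)} = - \frac{\left(M^{2} - 34 M\right) + M}{2} = - \frac{M^{2} - 33 M}{2} = - \frac{M^{2}}{2} + \frac{33 M}{2}$)
$t = 705$
$\frac{1}{w{\left(S \right)} + t} = \frac{1}{\frac{\left(-5 + \sqrt{77}\right) \left(33 - \left(-5 + \sqrt{77}\right)\right)}{2} + 705} = \frac{1}{\frac{\left(-5 + \sqrt{77}\right) \left(33 + \left(5 - \sqrt{77}\right)\right)}{2} + 705} = \frac{1}{\frac{\left(-5 + \sqrt{77}\right) \left(38 - \sqrt{77}\right)}{2} + 705} = \frac{1}{705 + \frac{\left(-5 + \sqrt{77}\right) \left(38 - \sqrt{77}\right)}{2}}$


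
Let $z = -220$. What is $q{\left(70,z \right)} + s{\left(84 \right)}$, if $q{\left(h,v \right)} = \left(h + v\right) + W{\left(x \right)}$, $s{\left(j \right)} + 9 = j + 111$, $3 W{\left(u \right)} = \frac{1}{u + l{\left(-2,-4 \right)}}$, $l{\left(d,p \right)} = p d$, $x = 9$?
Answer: $\frac{1837}{51} \approx 36.02$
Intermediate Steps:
$l{\left(d,p \right)} = d p$
$W{\left(u \right)} = \frac{1}{3 \left(8 + u\right)}$ ($W{\left(u \right)} = \frac{1}{3 \left(u - -8\right)} = \frac{1}{3 \left(u + 8\right)} = \frac{1}{3 \left(8 + u\right)}$)
$s{\left(j \right)} = 102 + j$ ($s{\left(j \right)} = -9 + \left(j + 111\right) = -9 + \left(111 + j\right) = 102 + j$)
$q{\left(h,v \right)} = \frac{1}{51} + h + v$ ($q{\left(h,v \right)} = \left(h + v\right) + \frac{1}{3 \left(8 + 9\right)} = \left(h + v\right) + \frac{1}{3 \cdot 17} = \left(h + v\right) + \frac{1}{3} \cdot \frac{1}{17} = \left(h + v\right) + \frac{1}{51} = \frac{1}{51} + h + v$)
$q{\left(70,z \right)} + s{\left(84 \right)} = \left(\frac{1}{51} + 70 - 220\right) + \left(102 + 84\right) = - \frac{7649}{51} + 186 = \frac{1837}{51}$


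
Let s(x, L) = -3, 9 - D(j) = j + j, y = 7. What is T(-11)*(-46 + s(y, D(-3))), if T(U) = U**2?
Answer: -5929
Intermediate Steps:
D(j) = 9 - 2*j (D(j) = 9 - (j + j) = 9 - 2*j)
T(-11)*(-46 + s(y, D(-3))) = (-11)**2*(-46 - 3) = 121*(-49) = -5929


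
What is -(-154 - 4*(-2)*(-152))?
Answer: 1370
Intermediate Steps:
-(-154 - 4*(-2)*(-152)) = -(-154 + 8*(-152)) = -(-154 - 1216) = -1*(-1370) = 1370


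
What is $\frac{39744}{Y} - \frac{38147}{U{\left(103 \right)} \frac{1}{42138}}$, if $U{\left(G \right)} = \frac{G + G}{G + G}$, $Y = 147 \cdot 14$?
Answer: $- \frac{551351325474}{343} \approx -1.6074 \cdot 10^{9}$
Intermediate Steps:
$Y = 2058$
$U{\left(G \right)} = 1$ ($U{\left(G \right)} = \frac{2 G}{2 G} = 2 G \frac{1}{2 G} = 1$)
$\frac{39744}{Y} - \frac{38147}{U{\left(103 \right)} \frac{1}{42138}} = \frac{39744}{2058} - \frac{38147}{1 \cdot \frac{1}{42138}} = 39744 \cdot \frac{1}{2058} - \frac{38147}{1 \cdot \frac{1}{42138}} = \frac{6624}{343} - 38147 \frac{1}{\frac{1}{42138}} = \frac{6624}{343} - 1607438286 = - \frac{551351325474}{343}$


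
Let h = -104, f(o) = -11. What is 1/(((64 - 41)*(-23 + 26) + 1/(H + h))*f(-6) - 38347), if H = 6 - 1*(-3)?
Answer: -95/3715059 ≈ -2.5572e-5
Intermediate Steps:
H = 9 (H = 6 + 3 = 9)
1/(((64 - 41)*(-23 + 26) + 1/(H + h))*f(-6) - 38347) = 1/(((64 - 41)*(-23 + 26) + 1/(9 - 104))*(-11) - 38347) = 1/((23*3 + 1/(-95))*(-11) - 38347) = 1/((69 - 1/95)*(-11) - 38347) = 1/((6554/95)*(-11) - 38347) = 1/(-72094/95 - 38347) = 1/(-3715059/95) = -95/3715059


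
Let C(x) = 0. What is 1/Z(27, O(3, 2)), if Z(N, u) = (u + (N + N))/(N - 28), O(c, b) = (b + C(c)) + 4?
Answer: -1/60 ≈ -0.016667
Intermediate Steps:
O(c, b) = 4 + b (O(c, b) = (b + 0) + 4 = b + 4 = 4 + b)
Z(N, u) = (u + 2*N)/(-28 + N)
1/Z(27, O(3, 2)) = 1/(((4 + 2) + 2*27)/(-28 + 27)) = 1/((6 + 54)/(-1)) = 1/(-1*60) = 1/(-60) = -1/60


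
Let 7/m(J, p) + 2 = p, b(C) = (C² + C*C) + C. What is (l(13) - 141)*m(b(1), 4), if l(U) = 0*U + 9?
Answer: -462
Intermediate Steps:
b(C) = C + 2*C² (b(C) = (C² + C²) + C = 2*C² + C = C + 2*C²)
l(U) = 9 (l(U) = 0 + 9 = 9)
m(J, p) = 7/(-2 + p)
(l(13) - 141)*m(b(1), 4) = (9 - 141)*(7/(-2 + 4)) = -924/2 = -132*7/2 = -462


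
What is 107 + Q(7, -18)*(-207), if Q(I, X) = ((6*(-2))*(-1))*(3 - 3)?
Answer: 107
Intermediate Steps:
Q(I, X) = 0 (Q(I, X) = -12*(-1)*0 = 12*0 = 0)
107 + Q(7, -18)*(-207) = 107 + 0*(-207) = 107 + 0 = 107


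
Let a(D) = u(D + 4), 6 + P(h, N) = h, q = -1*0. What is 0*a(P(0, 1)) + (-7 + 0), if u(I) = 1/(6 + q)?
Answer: -7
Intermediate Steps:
q = 0
P(h, N) = -6 + h
u(I) = ⅙ (u(I) = 1/(6 + 0) = 1/6 = ⅙)
a(D) = ⅙
0*a(P(0, 1)) + (-7 + 0) = 0*(⅙) + (-7 + 0) = 0 - 7 = -7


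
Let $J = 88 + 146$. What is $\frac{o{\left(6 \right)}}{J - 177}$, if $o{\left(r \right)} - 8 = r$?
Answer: $\frac{14}{57} \approx 0.24561$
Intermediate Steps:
$o{\left(r \right)} = 8 + r$
$J = 234$
$\frac{o{\left(6 \right)}}{J - 177} = \frac{8 + 6}{234 - 177} = \frac{14}{57}$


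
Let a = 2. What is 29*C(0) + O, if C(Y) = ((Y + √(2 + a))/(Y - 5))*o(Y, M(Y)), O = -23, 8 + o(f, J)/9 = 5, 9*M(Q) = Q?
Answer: 1451/5 ≈ 290.20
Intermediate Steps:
M(Q) = Q/9
o(f, J) = -27 (o(f, J) = -72 + 9*5 = -72 + 45 = -27)
C(Y) = -27*(2 + Y)/(-5 + Y) (C(Y) = ((Y + √(2 + 2))/(Y - 5))*(-27) = ((Y + √4)/(-5 + Y))*(-27) = ((Y + 2)/(-5 + Y))*(-27) = ((2 + Y)/(-5 + Y))*(-27) = -27*(2 + Y)/(-5 + Y))
29*C(0) + O = 29*(27*(-2 - 1*0)/(-5 + 0)) - 23 = 29*(27*(-2 + 0)/(-5)) - 23 = 29*(27*(-⅕)*(-2)) - 23 = 29*(54/5) - 23 = 1566/5 - 23 = 1451/5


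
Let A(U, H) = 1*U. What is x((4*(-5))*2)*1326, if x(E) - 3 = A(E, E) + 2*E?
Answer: -155142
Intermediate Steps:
A(U, H) = U
x(E) = 3 + 3*E (x(E) = 3 + (E + 2*E) = 3 + 3*E)
x((4*(-5))*2)*1326 = (3 + 3*((4*(-5))*2))*1326 = (3 + 3*(-20*2))*1326 = (3 + 3*(-40))*1326 = (3 - 120)*1326 = -117*1326 = -155142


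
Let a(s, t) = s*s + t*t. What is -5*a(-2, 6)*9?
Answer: -1800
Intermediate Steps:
a(s, t) = s² + t²
-5*a(-2, 6)*9 = -5*((-2)² + 6²)*9 = -5*(4 + 36)*9 = -5*40*9 = -200*9 = -1800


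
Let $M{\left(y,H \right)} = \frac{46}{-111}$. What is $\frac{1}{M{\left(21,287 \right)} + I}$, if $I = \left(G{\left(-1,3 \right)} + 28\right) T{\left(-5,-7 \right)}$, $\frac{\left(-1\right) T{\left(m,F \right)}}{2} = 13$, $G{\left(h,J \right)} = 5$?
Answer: $- \frac{111}{95284} \approx -0.0011649$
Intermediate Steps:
$T{\left(m,F \right)} = -26$ ($T{\left(m,F \right)} = \left(-2\right) 13 = -26$)
$M{\left(y,H \right)} = - \frac{46}{111}$ ($M{\left(y,H \right)} = 46 \left(- \frac{1}{111}\right) = - \frac{46}{111}$)
$I = -858$ ($I = \left(5 + 28\right) \left(-26\right) = 33 \left(-26\right) = -858$)
$\frac{1}{M{\left(21,287 \right)} + I} = \frac{1}{- \frac{46}{111} - 858} = \frac{1}{- \frac{95284}{111}} = - \frac{111}{95284}$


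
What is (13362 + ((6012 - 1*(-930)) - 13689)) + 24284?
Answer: 30899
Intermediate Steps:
(13362 + ((6012 - 1*(-930)) - 13689)) + 24284 = (13362 + ((6012 + 930) - 13689)) + 24284 = (13362 + (6942 - 13689)) + 24284 = (13362 - 6747) + 24284 = 6615 + 24284 = 30899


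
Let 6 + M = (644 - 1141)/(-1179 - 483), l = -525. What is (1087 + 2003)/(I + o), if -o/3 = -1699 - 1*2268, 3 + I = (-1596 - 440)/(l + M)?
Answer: 454242875/1749619547 ≈ 0.25962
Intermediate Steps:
M = -9475/1662 (M = -6 + (644 - 1141)/(-1179 - 483) = -6 - 497/(-1662) = -6 - 497*(-1/1662) = -6 + 497/1662 = -9475/1662 ≈ -5.7010)
I = 737757/882025 (I = -3 + (-1596 - 440)/(-525 - 9475/1662) = -3 - 2036/(-882025/1662) = -3 - 2036*(-1662/882025) = -3 + 3383832/882025 = 737757/882025 ≈ 0.83644)
o = 11901 (o = -3*(-1699 - 1*2268) = -3*(-1699 - 2268) = -3*(-3967) = 11901)
(1087 + 2003)/(I + o) = (1087 + 2003)/(737757/882025 + 11901) = 3090/(10497717282/882025) = 3090*(882025/10497717282) = 454242875/1749619547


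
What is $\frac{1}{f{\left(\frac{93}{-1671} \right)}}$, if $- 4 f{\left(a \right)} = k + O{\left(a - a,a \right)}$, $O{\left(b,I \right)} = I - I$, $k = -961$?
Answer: $\frac{4}{961} \approx 0.0041623$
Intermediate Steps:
$O{\left(b,I \right)} = 0$
$f{\left(a \right)} = \frac{961}{4}$ ($f{\left(a \right)} = - \frac{-961 + 0}{4} = \left(- \frac{1}{4}\right) \left(-961\right) = \frac{961}{4}$)
$\frac{1}{f{\left(\frac{93}{-1671} \right)}} = \frac{1}{\frac{961}{4}} = \frac{4}{961}$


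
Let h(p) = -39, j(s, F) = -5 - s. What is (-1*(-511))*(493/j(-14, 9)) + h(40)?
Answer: 251572/9 ≈ 27952.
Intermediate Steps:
(-1*(-511))*(493/j(-14, 9)) + h(40) = (-1*(-511))*(493/(-5 - 1*(-14))) - 39 = 511*(493/(-5 + 14)) - 39 = 511*(493/9) - 39 = 251923/9 - 39 = 251572/9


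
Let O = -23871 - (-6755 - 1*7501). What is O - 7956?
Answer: -17571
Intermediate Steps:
O = -9615 (O = -23871 - (-6755 - 7501) = -23871 - 1*(-14256) = -23871 + 14256 = -9615)
O - 7956 = -9615 - 7956 = -17571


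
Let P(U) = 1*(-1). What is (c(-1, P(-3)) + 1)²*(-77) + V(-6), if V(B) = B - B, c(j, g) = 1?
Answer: -308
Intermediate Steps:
P(U) = -1
V(B) = 0
(c(-1, P(-3)) + 1)²*(-77) + V(-6) = (1 + 1)²*(-77) + 0 = 2²*(-77) + 0 = 4*(-77) + 0 = -308 + 0 = -308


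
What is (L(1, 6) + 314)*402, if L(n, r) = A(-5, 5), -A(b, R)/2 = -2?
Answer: 127836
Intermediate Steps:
A(b, R) = 4 (A(b, R) = -2*(-2) = 4)
L(n, r) = 4
(L(1, 6) + 314)*402 = (4 + 314)*402 = 318*402 = 127836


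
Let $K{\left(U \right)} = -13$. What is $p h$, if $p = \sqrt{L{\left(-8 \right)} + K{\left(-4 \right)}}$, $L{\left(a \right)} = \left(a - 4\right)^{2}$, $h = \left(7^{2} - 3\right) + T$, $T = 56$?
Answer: $102 \sqrt{131} \approx 1167.4$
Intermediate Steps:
$h = 102$ ($h = \left(7^{2} - 3\right) + 56 = \left(49 - 3\right) + 56 = 46 + 56 = 102$)
$L{\left(a \right)} = \left(-4 + a\right)^{2}$
$p = \sqrt{131}$ ($p = \sqrt{\left(-4 - 8\right)^{2} - 13} = \sqrt{\left(-12\right)^{2} - 13} = \sqrt{144 - 13} = \sqrt{131} \approx 11.446$)
$p h = \sqrt{131} \cdot 102 = 102 \sqrt{131}$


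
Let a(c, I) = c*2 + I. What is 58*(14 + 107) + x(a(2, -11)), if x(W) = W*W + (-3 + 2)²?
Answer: 7068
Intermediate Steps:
a(c, I) = I + 2*c (a(c, I) = 2*c + I = I + 2*c)
x(W) = 1 + W² (x(W) = W² + (-1)² = W² + 1 = 1 + W²)
58*(14 + 107) + x(a(2, -11)) = 58*(14 + 107) + (1 + (-11 + 2*2)²) = 58*121 + (1 + (-11 + 4)²) = 7018 + (1 + (-7)²) = 7018 + (1 + 49) = 7018 + 50 = 7068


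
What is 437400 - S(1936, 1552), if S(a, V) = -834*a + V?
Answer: 2050472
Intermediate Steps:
S(a, V) = V - 834*a
437400 - S(1936, 1552) = 437400 - (1552 - 834*1936) = 437400 - (1552 - 1614624) = 437400 - 1*(-1613072) = 437400 + 1613072 = 2050472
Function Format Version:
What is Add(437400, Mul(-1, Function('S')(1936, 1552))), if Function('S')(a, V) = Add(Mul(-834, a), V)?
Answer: 2050472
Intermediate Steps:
Function('S')(a, V) = Add(V, Mul(-834, a))
Add(437400, Mul(-1, Function('S')(1936, 1552))) = Add(437400, Mul(-1, Add(1552, Mul(-834, 1936)))) = Add(437400, Mul(-1, Add(1552, -1614624))) = Add(437400, Mul(-1, -1613072)) = Add(437400, 1613072) = 2050472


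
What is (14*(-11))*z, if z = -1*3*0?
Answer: 0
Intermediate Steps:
z = 0 (z = -3*0 = 0)
(14*(-11))*z = (14*(-11))*0 = -154*0 = 0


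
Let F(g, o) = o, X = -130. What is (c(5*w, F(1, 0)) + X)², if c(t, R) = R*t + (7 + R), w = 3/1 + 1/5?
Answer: 15129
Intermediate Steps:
w = 16/5 (w = 3*1 + 1*(⅕) = 3 + ⅕ = 16/5 ≈ 3.2000)
c(t, R) = 7 + R + R*t
(c(5*w, F(1, 0)) + X)² = ((7 + 0 + 0*(5*(16/5))) - 130)² = ((7 + 0 + 0*16) - 130)² = ((7 + 0 + 0) - 130)² = (7 - 130)² = (-123)² = 15129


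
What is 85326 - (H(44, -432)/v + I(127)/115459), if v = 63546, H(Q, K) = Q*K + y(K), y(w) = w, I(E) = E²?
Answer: 104339077493615/1222826269 ≈ 85326.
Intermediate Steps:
H(Q, K) = K + K*Q (H(Q, K) = Q*K + K = K*Q + K = K + K*Q)
85326 - (H(44, -432)/v + I(127)/115459) = 85326 - (-432*(1 + 44)/63546 + 127²/115459) = 85326 - (-432*45*(1/63546) + 16129*(1/115459)) = 85326 - (-19440*1/63546 + 16129/115459) = 85326 - (-3240/10591 + 16129/115459) = 85326 - 1*(-203264921/1222826269) = 85326 + 203264921/1222826269 = 104339077493615/1222826269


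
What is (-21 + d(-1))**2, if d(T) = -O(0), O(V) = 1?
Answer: 484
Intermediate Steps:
d(T) = -1 (d(T) = -1*1 = -1)
(-21 + d(-1))**2 = (-21 - 1)**2 = (-22)**2 = 484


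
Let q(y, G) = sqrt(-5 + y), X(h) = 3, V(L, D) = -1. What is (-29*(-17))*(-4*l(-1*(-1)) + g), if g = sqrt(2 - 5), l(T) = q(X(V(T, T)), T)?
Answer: 493*I*(sqrt(3) - 4*sqrt(2)) ≈ -1934.9*I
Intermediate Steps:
l(T) = I*sqrt(2) (l(T) = sqrt(-5 + 3) = sqrt(-2) = I*sqrt(2))
g = I*sqrt(3) (g = sqrt(-3) = I*sqrt(3) ≈ 1.732*I)
(-29*(-17))*(-4*l(-1*(-1)) + g) = (-29*(-17))*(-4*I*sqrt(2) + I*sqrt(3)) = 493*(-4*I*sqrt(2) + I*sqrt(3)) = 493*(I*sqrt(3) - 4*I*sqrt(2)) = -1972*I*sqrt(2) + 493*I*sqrt(3)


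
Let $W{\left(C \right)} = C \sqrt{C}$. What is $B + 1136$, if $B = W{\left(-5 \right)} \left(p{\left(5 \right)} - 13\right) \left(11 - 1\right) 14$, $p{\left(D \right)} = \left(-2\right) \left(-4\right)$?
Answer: $1136 + 3500 i \sqrt{5} \approx 1136.0 + 7826.2 i$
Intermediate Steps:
$p{\left(D \right)} = 8$
$W{\left(C \right)} = C^{\frac{3}{2}}$
$B = 3500 i \sqrt{5}$ ($B = \left(-5\right)^{\frac{3}{2}} \left(8 - 13\right) \left(11 - 1\right) 14 = - 5 i \sqrt{5} \left(\left(-5\right) 10\right) 14 = - 5 i \sqrt{5} \left(-50\right) 14 = 250 i \sqrt{5} \cdot 14 = 3500 i \sqrt{5} \approx 7826.2 i$)
$B + 1136 = 3500 i \sqrt{5} + 1136 = 1136 + 3500 i \sqrt{5}$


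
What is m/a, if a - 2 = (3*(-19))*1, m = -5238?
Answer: 5238/55 ≈ 95.236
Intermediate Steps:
a = -55 (a = 2 + (3*(-19))*1 = 2 - 57*1 = 2 - 57 = -55)
m/a = -5238/(-55) = -5238*(-1/55) = 5238/55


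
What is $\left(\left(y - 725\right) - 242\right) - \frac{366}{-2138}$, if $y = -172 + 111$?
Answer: $- \frac{1098749}{1069} \approx -1027.8$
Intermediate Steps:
$y = -61$
$\left(\left(y - 725\right) - 242\right) - \frac{366}{-2138} = \left(\left(-61 - 725\right) - 242\right) - \frac{366}{-2138} = \left(-786 - 242\right) - - \frac{183}{1069} = -1028 + \frac{183}{1069} = - \frac{1098749}{1069}$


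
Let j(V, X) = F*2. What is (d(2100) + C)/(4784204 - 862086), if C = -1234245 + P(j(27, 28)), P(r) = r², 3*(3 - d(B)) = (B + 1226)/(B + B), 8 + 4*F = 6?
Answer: -7775719963/24709343400 ≈ -0.31469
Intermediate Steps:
F = -½ (F = -2 + (¼)*6 = -2 + 3/2 = -½ ≈ -0.50000)
d(B) = 3 - (1226 + B)/(6*B) (d(B) = 3 - (B + 1226)/(3*(B + B)) = 3 - (1226 + B)/(3*(2*B)) = 3 - (1226 + B)*1/(2*B)/3 = 3 - (1226 + B)/(6*B))
j(V, X) = -1 (j(V, X) = -½*2 = -1)
C = -1234244 (C = -1234245 + (-1)² = -1234245 + 1 = -1234244)
(d(2100) + C)/(4784204 - 862086) = ((⅙)*(-1226 + 17*2100)/2100 - 1234244)/(4784204 - 862086) = ((⅙)*(1/2100)*(-1226 + 35700) - 1234244)/3922118 = ((⅙)*(1/2100)*34474 - 1234244)*(1/3922118) = (17237/6300 - 1234244)*(1/3922118) = -7775719963/6300*1/3922118 = -7775719963/24709343400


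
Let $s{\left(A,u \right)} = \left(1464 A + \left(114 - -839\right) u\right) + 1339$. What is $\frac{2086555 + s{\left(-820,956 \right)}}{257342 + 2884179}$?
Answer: $\frac{1798482}{3141521} \approx 0.57249$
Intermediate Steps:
$s{\left(A,u \right)} = 1339 + 953 u + 1464 A$ ($s{\left(A,u \right)} = \left(1464 A + \left(114 + 839\right) u\right) + 1339 = \left(1464 A + 953 u\right) + 1339 = \left(953 u + 1464 A\right) + 1339 = 1339 + 953 u + 1464 A$)
$\frac{2086555 + s{\left(-820,956 \right)}}{257342 + 2884179} = \frac{2086555 + \left(1339 + 953 \cdot 956 + 1464 \left(-820\right)\right)}{257342 + 2884179} = \frac{2086555 + \left(1339 + 911068 - 1200480\right)}{3141521} = \left(2086555 - 288073\right) \frac{1}{3141521} = 1798482 \cdot \frac{1}{3141521} = \frac{1798482}{3141521}$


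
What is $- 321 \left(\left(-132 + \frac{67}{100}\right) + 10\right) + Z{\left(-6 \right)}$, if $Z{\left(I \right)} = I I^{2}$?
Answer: $\frac{3873093}{100} \approx 38731.0$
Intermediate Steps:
$Z{\left(I \right)} = I^{3}$
$- 321 \left(\left(-132 + \frac{67}{100}\right) + 10\right) + Z{\left(-6 \right)} = - 321 \left(\left(-132 + \frac{67}{100}\right) + 10\right) + \left(-6\right)^{3} = - 321 \left(\left(-132 + 67 \cdot \frac{1}{100}\right) + 10\right) - 216 = - 321 \left(\left(-132 + \frac{67}{100}\right) + 10\right) - 216 = - 321 \left(- \frac{13133}{100} + 10\right) - 216 = \left(-321\right) \left(- \frac{12133}{100}\right) - 216 = \frac{3894693}{100} - 216 = \frac{3873093}{100}$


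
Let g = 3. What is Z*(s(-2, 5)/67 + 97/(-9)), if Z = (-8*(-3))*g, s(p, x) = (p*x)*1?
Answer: -52712/67 ≈ -786.75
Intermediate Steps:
s(p, x) = p*x
Z = 72 (Z = -8*(-3)*3 = 24*3 = 72)
Z*(s(-2, 5)/67 + 97/(-9)) = 72*(-2*5/67 + 97/(-9)) = 72*(-10*1/67 + 97*(-⅑)) = 72*(-10/67 - 97/9) = 72*(-6589/603) = -52712/67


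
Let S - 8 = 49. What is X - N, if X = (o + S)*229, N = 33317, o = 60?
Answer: -6524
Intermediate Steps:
S = 57 (S = 8 + 49 = 57)
X = 26793 (X = (60 + 57)*229 = 117*229 = 26793)
X - N = 26793 - 1*33317 = 26793 - 33317 = -6524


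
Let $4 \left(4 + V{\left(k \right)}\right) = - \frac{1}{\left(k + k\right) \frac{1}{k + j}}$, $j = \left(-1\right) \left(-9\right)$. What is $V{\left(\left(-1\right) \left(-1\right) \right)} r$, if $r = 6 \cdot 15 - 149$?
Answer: $\frac{1239}{4} \approx 309.75$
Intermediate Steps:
$j = 9$
$V{\left(k \right)} = -4 - \frac{9 + k}{8 k}$ ($V{\left(k \right)} = -4 + \frac{\left(-1\right) \frac{1}{\left(k + k\right) \frac{1}{k + 9}}}{4} = -4 + \frac{\left(-1\right) \frac{1}{2 k \frac{1}{9 + k}}}{4} = -4 + \frac{\left(-1\right) \frac{9 + k}{2 k}}{4} = -4 + \frac{\left(- \frac{1}{2}\right) \frac{1}{k} \left(9 + k\right)}{4} = -4 - \frac{9 + k}{8 k}$)
$r = -59$ ($r = 90 - 149 = -59$)
$V{\left(\left(-1\right) \left(-1\right) \right)} r = \frac{3 \left(-3 - 11 \left(\left(-1\right) \left(-1\right)\right)\right)}{8 \left(\left(-1\right) \left(-1\right)\right)} \left(-59\right) = \frac{3 \left(-3 - 11\right)}{8 \cdot 1} \left(-59\right) = \frac{3}{8} \cdot 1 \left(-3 - 11\right) \left(-59\right) = \frac{3}{8} \cdot 1 \left(-14\right) \left(-59\right) = \left(- \frac{21}{4}\right) \left(-59\right) = \frac{1239}{4}$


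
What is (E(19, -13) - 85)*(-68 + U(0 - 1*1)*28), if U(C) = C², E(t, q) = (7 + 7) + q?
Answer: 3360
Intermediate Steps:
E(t, q) = 14 + q
(E(19, -13) - 85)*(-68 + U(0 - 1*1)*28) = ((14 - 13) - 85)*(-68 + (0 - 1*1)²*28) = (1 - 85)*(-68 + (0 - 1)²*28) = -84*(-68 + (-1)²*28) = -84*(-68 + 1*28) = -84*(-68 + 28) = -84*(-40) = 3360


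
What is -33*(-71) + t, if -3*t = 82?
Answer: 6947/3 ≈ 2315.7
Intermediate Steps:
t = -82/3 (t = -⅓*82 = -82/3 ≈ -27.333)
-33*(-71) + t = -33*(-71) - 82/3 = 2343 - 82/3 = 6947/3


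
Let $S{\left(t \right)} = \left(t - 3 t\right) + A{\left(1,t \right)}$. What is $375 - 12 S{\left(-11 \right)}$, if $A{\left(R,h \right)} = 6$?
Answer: $39$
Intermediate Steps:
$S{\left(t \right)} = 6 - 2 t$ ($S{\left(t \right)} = \left(t - 3 t\right) + 6 = - 2 t + 6 = 6 - 2 t$)
$375 - 12 S{\left(-11 \right)} = 375 - 12 \left(6 - -22\right) = 375 - 12 \left(6 + 22\right) = 375 - 336 = 39$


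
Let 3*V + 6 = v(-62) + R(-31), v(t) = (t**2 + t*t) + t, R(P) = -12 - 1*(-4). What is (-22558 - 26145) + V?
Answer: -138497/3 ≈ -46166.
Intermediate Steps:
R(P) = -8 (R(P) = -12 + 4 = -8)
v(t) = t + 2*t**2 (v(t) = (t**2 + t**2) + t = 2*t**2 + t = t + 2*t**2)
V = 7612/3 (V = -2 + (-62*(1 + 2*(-62)) - 8)/3 = -2 + (-62*(1 - 124) - 8)/3 = -2 + (-62*(-123) - 8)/3 = -2 + (7626 - 8)/3 = -2 + (1/3)*7618 = -2 + 7618/3 = 7612/3 ≈ 2537.3)
(-22558 - 26145) + V = (-22558 - 26145) + 7612/3 = -48703 + 7612/3 = -138497/3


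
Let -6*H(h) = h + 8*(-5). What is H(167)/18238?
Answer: -127/109428 ≈ -0.0011606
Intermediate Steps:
H(h) = 20/3 - h/6 (H(h) = -(h + 8*(-5))/6 = -(h - 40)/6 = -(-40 + h)/6 = 20/3 - h/6)
H(167)/18238 = (20/3 - 1/6*167)/18238 = (20/3 - 167/6)*(1/18238) = -127/6*1/18238 = -127/109428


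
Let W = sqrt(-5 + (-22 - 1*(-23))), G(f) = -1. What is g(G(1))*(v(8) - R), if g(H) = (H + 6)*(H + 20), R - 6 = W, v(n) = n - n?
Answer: -570 - 190*I ≈ -570.0 - 190.0*I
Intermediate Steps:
v(n) = 0
W = 2*I (W = sqrt(-5 + (-22 + 23)) = sqrt(-5 + 1) = sqrt(-4) = 2*I ≈ 2.0*I)
R = 6 + 2*I ≈ 6.0 + 2.0*I
g(H) = (6 + H)*(20 + H)
g(G(1))*(v(8) - R) = (120 + (-1)**2 + 26*(-1))*(0 - (6 + 2*I)) = (120 + 1 - 26)*(0 + (-6 - 2*I)) = 95*(-6 - 2*I) = -570 - 190*I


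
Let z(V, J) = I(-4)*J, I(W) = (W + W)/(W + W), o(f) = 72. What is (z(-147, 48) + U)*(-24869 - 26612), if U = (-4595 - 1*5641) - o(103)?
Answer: 528195060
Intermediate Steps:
I(W) = 1 (I(W) = (2*W)/((2*W)) = (2*W)*(1/(2*W)) = 1)
U = -10308 (U = (-4595 - 1*5641) - 1*72 = (-4595 - 5641) - 72 = -10236 - 72 = -10308)
z(V, J) = J (z(V, J) = 1*J = J)
(z(-147, 48) + U)*(-24869 - 26612) = (48 - 10308)*(-24869 - 26612) = -10260*(-51481) = 528195060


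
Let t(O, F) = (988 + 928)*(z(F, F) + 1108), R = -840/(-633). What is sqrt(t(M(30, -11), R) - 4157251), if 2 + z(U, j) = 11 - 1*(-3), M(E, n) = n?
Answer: I*sqrt(2011331) ≈ 1418.2*I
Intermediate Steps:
R = 280/211 (R = -840*(-1/633) = 280/211 ≈ 1.3270)
z(U, j) = 12 (z(U, j) = -2 + (11 - 1*(-3)) = -2 + (11 + 3) = -2 + 14 = 12)
t(O, F) = 2145920 (t(O, F) = (988 + 928)*(12 + 1108) = 1916*1120 = 2145920)
sqrt(t(M(30, -11), R) - 4157251) = sqrt(2145920 - 4157251) = sqrt(-2011331) = I*sqrt(2011331)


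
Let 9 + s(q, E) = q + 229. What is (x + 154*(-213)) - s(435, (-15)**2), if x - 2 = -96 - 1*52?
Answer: -33603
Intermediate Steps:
s(q, E) = 220 + q (s(q, E) = -9 + (q + 229) = -9 + (229 + q) = 220 + q)
x = -146 (x = 2 + (-96 - 1*52) = 2 + (-96 - 52) = 2 - 148 = -146)
(x + 154*(-213)) - s(435, (-15)**2) = (-146 + 154*(-213)) - (220 + 435) = (-146 - 32802) - 1*655 = -32948 - 655 = -33603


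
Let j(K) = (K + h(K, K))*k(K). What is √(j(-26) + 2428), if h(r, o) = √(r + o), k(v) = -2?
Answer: 2*√(620 - I*√13) ≈ 49.8 - 0.1448*I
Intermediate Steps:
h(r, o) = √(o + r)
j(K) = -2*K - 2*√2*√K (j(K) = (K + √(K + K))*(-2) = (K + √(2*K))*(-2) = (K + √2*√K)*(-2) = -2*K - 2*√2*√K)
√(j(-26) + 2428) = √((-2*(-26) - 2*√2*√(-26)) + 2428) = √((52 - 2*√2*I*√26) + 2428) = √((52 - 4*I*√13) + 2428) = √(2480 - 4*I*√13)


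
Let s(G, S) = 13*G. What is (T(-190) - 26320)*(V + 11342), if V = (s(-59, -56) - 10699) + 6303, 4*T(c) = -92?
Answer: -162773397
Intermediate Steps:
T(c) = -23 (T(c) = (¼)*(-92) = -23)
V = -5163 (V = (13*(-59) - 10699) + 6303 = (-767 - 10699) + 6303 = -11466 + 6303 = -5163)
(T(-190) - 26320)*(V + 11342) = (-23 - 26320)*(-5163 + 11342) = -26343*6179 = -162773397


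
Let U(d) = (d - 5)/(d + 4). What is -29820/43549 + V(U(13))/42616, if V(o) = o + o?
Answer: -2700382282/3943753891 ≈ -0.68472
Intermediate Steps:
U(d) = (-5 + d)/(4 + d)
V(o) = 2*o
-29820/43549 + V(U(13))/42616 = -29820/43549 + (2*((-5 + 13)/(4 + 13)))/42616 = -29820*1/43549 + (2*(8/17))*(1/42616) = -29820/43549 + (2*((1/17)*8))*(1/42616) = -29820/43549 + (2*(8/17))*(1/42616) = -29820/43549 + (16/17)*(1/42616) = -29820/43549 + 2/90559 = -2700382282/3943753891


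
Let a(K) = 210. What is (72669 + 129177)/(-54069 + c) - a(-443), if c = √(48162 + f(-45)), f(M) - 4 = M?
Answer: -312414712887/1461704320 - 100923*√48121/1461704320 ≈ -213.75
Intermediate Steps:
f(M) = 4 + M
c = √48121 (c = √(48162 + (4 - 45)) = √(48162 - 41) = √48121 ≈ 219.36)
(72669 + 129177)/(-54069 + c) - a(-443) = (72669 + 129177)/(-54069 + √48121) - 1*210 = 201846/(-54069 + √48121) - 210 = -210 + 201846/(-54069 + √48121)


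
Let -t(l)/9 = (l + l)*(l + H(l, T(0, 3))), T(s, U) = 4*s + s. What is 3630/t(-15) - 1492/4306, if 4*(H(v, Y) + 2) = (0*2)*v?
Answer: -374651/329409 ≈ -1.1373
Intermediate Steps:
T(s, U) = 5*s
H(v, Y) = -2 (H(v, Y) = -2 + ((0*2)*v)/4 = -2 + (0*v)/4 = -2 + (1/4)*0 = -2 + 0 = -2)
t(l) = -18*l*(-2 + l) (t(l) = -9*(l + l)*(l - 2) = -9*2*l*(-2 + l) = -18*l*(-2 + l))
3630/t(-15) - 1492/4306 = 3630/((18*(-15)*(2 - 1*(-15)))) - 1492/4306 = 3630/((18*(-15)*(2 + 15))) - 1492*1/4306 = 3630/((18*(-15)*17)) - 746/2153 = 3630/(-4590) - 746/2153 = 3630*(-1/4590) - 746/2153 = -121/153 - 746/2153 = -374651/329409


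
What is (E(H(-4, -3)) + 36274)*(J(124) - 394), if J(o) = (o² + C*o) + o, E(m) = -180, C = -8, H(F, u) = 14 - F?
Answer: 509430716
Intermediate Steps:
J(o) = o² - 7*o (J(o) = (o² - 8*o) + o = o² - 7*o)
(E(H(-4, -3)) + 36274)*(J(124) - 394) = (-180 + 36274)*(124*(-7 + 124) - 394) = 36094*(124*117 - 394) = 36094*(14508 - 394) = 36094*14114 = 509430716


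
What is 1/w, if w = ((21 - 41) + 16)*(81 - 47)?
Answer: -1/136 ≈ -0.0073529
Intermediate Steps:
w = -136 (w = (-20 + 16)*34 = -4*34 = -136)
1/w = 1/(-136) = -1/136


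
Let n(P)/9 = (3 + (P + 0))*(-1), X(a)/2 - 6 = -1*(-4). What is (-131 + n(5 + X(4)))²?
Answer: 146689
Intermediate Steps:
X(a) = 20 (X(a) = 12 + 2*(-1*(-4)) = 12 + 2*4 = 12 + 8 = 20)
n(P) = -27 - 9*P (n(P) = 9*((3 + (P + 0))*(-1)) = 9*((3 + P)*(-1)) = 9*(-3 - P) = -27 - 9*P)
(-131 + n(5 + X(4)))² = (-131 + (-27 - 9*(5 + 20)))² = (-131 + (-27 - 9*25))² = (-131 + (-27 - 225))² = (-131 - 252)² = (-383)² = 146689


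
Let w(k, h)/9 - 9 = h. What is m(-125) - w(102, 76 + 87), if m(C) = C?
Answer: -1673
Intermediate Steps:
w(k, h) = 81 + 9*h
m(-125) - w(102, 76 + 87) = -125 - (81 + 9*(76 + 87)) = -125 - (81 + 9*163) = -125 - (81 + 1467) = -125 - 1*1548 = -125 - 1548 = -1673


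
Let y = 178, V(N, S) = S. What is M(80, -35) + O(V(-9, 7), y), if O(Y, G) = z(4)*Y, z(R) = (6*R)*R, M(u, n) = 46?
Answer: 718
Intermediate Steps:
z(R) = 6*R²
O(Y, G) = 96*Y (O(Y, G) = (6*4²)*Y = (6*16)*Y = 96*Y)
M(80, -35) + O(V(-9, 7), y) = 46 + 96*7 = 46 + 672 = 718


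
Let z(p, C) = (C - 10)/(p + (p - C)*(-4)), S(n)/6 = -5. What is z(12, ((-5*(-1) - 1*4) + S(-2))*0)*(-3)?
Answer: -⅚ ≈ -0.83333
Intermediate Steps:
S(n) = -30 (S(n) = 6*(-5) = -30)
z(p, C) = (-10 + C)/(-3*p + 4*C) (z(p, C) = (-10 + C)/(p + (-4*p + 4*C)) = (-10 + C)/(-3*p + 4*C))
z(12, ((-5*(-1) - 1*4) + S(-2))*0)*(-3) = ((-10 + ((-5*(-1) - 1*4) - 30)*0)/(-3*12 + 4*(((-5*(-1) - 1*4) - 30)*0)))*(-3) = ((-10 + ((5 - 4) - 30)*0)/(-36 + 4*(((5 - 4) - 30)*0)))*(-3) = ((-10 + (1 - 30)*0)/(-36 + 4*((1 - 30)*0)))*(-3) = ((-10 - 29*0)/(-36 + 4*(-29*0)))*(-3) = ((-10 + 0)/(-36 + 4*0))*(-3) = (-10/(-36 + 0))*(-3) = (-10/(-36))*(-3) = -1/36*(-10)*(-3) = (5/18)*(-3) = -⅚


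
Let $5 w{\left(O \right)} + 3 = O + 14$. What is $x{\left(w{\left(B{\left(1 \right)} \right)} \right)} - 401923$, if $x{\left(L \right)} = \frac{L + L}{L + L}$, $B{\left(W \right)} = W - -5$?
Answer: $-401922$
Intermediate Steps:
$B{\left(W \right)} = 5 + W$ ($B{\left(W \right)} = W + 5 = 5 + W$)
$w{\left(O \right)} = \frac{11}{5} + \frac{O}{5}$ ($w{\left(O \right)} = - \frac{3}{5} + \frac{O + 14}{5} = - \frac{3}{5} + \frac{14 + O}{5} = - \frac{3}{5} + \left(\frac{14}{5} + \frac{O}{5}\right) = \frac{11}{5} + \frac{O}{5}$)
$x{\left(L \right)} = 1$ ($x{\left(L \right)} = \frac{2 L}{2 L} = 2 L \frac{1}{2 L} = 1$)
$x{\left(w{\left(B{\left(1 \right)} \right)} \right)} - 401923 = 1 - 401923 = -401922$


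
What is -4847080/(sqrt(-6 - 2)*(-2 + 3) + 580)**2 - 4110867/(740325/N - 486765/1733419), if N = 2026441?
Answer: (-1395878717100113097990*sqrt(2) + 202397660565608251448369*I)/(98964289270*(-42049*I + 290*sqrt(2))) ≈ -4.8638e+7 + 0.1405*I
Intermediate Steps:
-4847080/(sqrt(-6 - 2)*(-2 + 3) + 580)**2 - 4110867/(740325/N - 486765/1733419) = -4847080/(sqrt(-6 - 2)*(-2 + 3) + 580)**2 - 4110867/(740325/2026441 - 486765/1733419) = -4847080/(sqrt(-8)*1 + 580)**2 - 4110867/(740325*(1/2026441) - 486765*1/1733419) = -4847080/((2*I*sqrt(2))*1 + 580)**2 - 4110867/(740325/2026441 - 486765/1733419) = -4847080/(2*I*sqrt(2) + 580)**2 - 4110867/296892867810/3512671331779 = -4847080/(580 + 2*I*sqrt(2))**2 - 4110867*3512671331779/296892867810 = -4847080/(580 + 2*I*sqrt(2))**2 - 4813374886552114131/98964289270 = -4813374886552114131/98964289270 - 4847080/(580 + 2*I*sqrt(2))**2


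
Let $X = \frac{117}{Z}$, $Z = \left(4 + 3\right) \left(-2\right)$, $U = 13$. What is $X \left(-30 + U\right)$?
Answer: $\frac{1989}{14} \approx 142.07$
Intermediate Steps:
$Z = -14$ ($Z = 7 \left(-2\right) = -14$)
$X = - \frac{117}{14}$ ($X = \frac{117}{-14} = 117 \left(- \frac{1}{14}\right) = - \frac{117}{14} \approx -8.3571$)
$X \left(-30 + U\right) = - \frac{117 \left(-30 + 13\right)}{14} = \left(- \frac{117}{14}\right) \left(-17\right) = \frac{1989}{14}$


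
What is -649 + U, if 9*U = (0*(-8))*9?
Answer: -649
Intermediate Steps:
U = 0 (U = ((0*(-8))*9)/9 = (0*9)/9 = (1/9)*0 = 0)
-649 + U = -649 + 0 = -649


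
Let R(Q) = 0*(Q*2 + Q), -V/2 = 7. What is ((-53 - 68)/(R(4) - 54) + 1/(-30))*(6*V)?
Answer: -8344/45 ≈ -185.42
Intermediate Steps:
V = -14 (V = -2*7 = -14)
R(Q) = 0 (R(Q) = 0*(2*Q + Q) = 0*(3*Q) = 0)
((-53 - 68)/(R(4) - 54) + 1/(-30))*(6*V) = ((-53 - 68)/(0 - 54) + 1/(-30))*(6*(-14)) = (-121/(-54) - 1/30)*(-84) = (-121*(-1/54) - 1/30)*(-84) = (121/54 - 1/30)*(-84) = (298/135)*(-84) = -8344/45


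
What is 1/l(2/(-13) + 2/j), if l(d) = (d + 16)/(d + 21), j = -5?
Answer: 1329/1004 ≈ 1.3237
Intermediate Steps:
l(d) = (16 + d)/(21 + d)
1/l(2/(-13) + 2/j) = 1/((16 + (2/(-13) + 2/(-5)))/(21 + (2/(-13) + 2/(-5)))) = 1/((16 + (2*(-1/13) + 2*(-⅕)))/(21 + (2*(-1/13) + 2*(-⅕)))) = 1/((16 + (-2/13 - ⅖))/(21 + (-2/13 - ⅖))) = 1/((16 - 36/65)/(21 - 36/65)) = 1/((1004/65)/(1329/65)) = 1/((65/1329)*(1004/65)) = 1/(1004/1329) = 1329/1004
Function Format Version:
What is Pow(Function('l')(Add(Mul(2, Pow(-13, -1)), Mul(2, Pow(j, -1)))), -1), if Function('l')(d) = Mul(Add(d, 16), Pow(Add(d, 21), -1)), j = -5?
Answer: Rational(1329, 1004) ≈ 1.3237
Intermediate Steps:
Function('l')(d) = Mul(Pow(Add(21, d), -1), Add(16, d)) (Function('l')(d) = Mul(Add(16, d), Pow(Add(21, d), -1)) = Mul(Pow(Add(21, d), -1), Add(16, d)))
Pow(Function('l')(Add(Mul(2, Pow(-13, -1)), Mul(2, Pow(j, -1)))), -1) = Pow(Mul(Pow(Add(21, Add(Mul(2, Pow(-13, -1)), Mul(2, Pow(-5, -1)))), -1), Add(16, Add(Mul(2, Pow(-13, -1)), Mul(2, Pow(-5, -1))))), -1) = Pow(Mul(Pow(Add(21, Add(Mul(2, Rational(-1, 13)), Mul(2, Rational(-1, 5)))), -1), Add(16, Add(Mul(2, Rational(-1, 13)), Mul(2, Rational(-1, 5))))), -1) = Pow(Mul(Pow(Add(21, Add(Rational(-2, 13), Rational(-2, 5))), -1), Add(16, Add(Rational(-2, 13), Rational(-2, 5)))), -1) = Pow(Mul(Pow(Add(21, Rational(-36, 65)), -1), Add(16, Rational(-36, 65))), -1) = Pow(Mul(Pow(Rational(1329, 65), -1), Rational(1004, 65)), -1) = Pow(Mul(Rational(65, 1329), Rational(1004, 65)), -1) = Pow(Rational(1004, 1329), -1) = Rational(1329, 1004)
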